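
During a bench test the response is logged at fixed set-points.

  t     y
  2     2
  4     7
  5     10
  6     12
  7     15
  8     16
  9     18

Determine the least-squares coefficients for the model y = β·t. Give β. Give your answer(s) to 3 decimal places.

Sums needed: Σt·t = 275.
And Σt·y = 549.
XᵀX·[β]ᵀ = Xᵀy becomes [[275]]·[β]ᵀ = [549]ᵀ.
Hence β = 549 / 275 ≈ 1.99636.

β = 1.996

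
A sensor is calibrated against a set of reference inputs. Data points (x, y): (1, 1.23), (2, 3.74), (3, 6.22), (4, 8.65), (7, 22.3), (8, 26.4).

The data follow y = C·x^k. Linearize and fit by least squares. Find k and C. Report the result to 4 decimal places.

Linearized form: ln y = k·ln x + ln C. From the 6 transformed points,
Σln x = 7.2034, Σ(ln x)² = 11.7199, Σln y = 11.8894, Σln x·ln y = 18.7614.
Equations: 11.7199·k + 7.2034·ln C = 18.7614;  7.2034·k + 6·ln C = 11.8894.
Δ = 11.7199·6 − (7.2034)² = 18.4301; k = (18.7614·6 − 7.2034·11.8894)/18.4301 = 1.46088, ln C = (11.7199·11.8894 − 7.2034·18.7614)/18.4301 = 0.22768, so C = exp(0.22768) = 1.25568.

k = 1.4609, C = 1.2557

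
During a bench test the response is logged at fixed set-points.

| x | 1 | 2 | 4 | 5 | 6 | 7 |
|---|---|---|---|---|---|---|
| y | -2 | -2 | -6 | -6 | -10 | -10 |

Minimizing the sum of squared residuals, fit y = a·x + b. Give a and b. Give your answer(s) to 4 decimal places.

Sums needed: Σx·x = 131, Σx = 25, Σ1 = 6.
Right-hand side: Σx·y = -190, Σy = -36.
det = 131·6 − 25² = 161.
a = ((-190)·6 − 25·(-36))/161 = -240/161; b = (131·(-36) − 25·(-190))/161 = 34/161.

a = -1.4907, b = 0.2112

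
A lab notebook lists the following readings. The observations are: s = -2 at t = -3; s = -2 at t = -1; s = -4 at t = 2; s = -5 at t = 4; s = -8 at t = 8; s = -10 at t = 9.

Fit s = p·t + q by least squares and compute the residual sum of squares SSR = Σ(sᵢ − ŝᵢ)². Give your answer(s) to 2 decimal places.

SSR = 2.75

From the data, Σt·t = 175, Σt = 19, Σ1 = 6.
And Σt·s = -174, Σs = -31.
AᵀA·[p, q]ᵀ = Aᵀs becomes [[175, 19]; [19, 6]]·[p, q]ᵀ = [-174, -31]ᵀ.
Δ = 175·6 − 19² = 689.
p = ((-174)·6 − 19·(-31))/689 = -35/53; q = (175·(-31) − 19·(-174))/689 = -163/53.
Residuals: -48/53, 22/53, 21/53, 38/53, 19/53, -52/53; SSR = 146/53.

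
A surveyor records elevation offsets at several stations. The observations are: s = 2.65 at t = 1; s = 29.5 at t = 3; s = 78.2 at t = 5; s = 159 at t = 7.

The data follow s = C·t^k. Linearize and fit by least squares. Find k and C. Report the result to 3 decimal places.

Linearized form: ln s = k·ln t + ln C. From the 4 transformed points,
XᵀX = [[7.5838, 4.6540]; [4.6540, 4]], rhs = [20.5977, 13.7871]ᵀ  (here Σln t = 4.6540, Σ(ln t)² = 7.5838, Σln s = 13.7871, Σln t·ln s = 20.5977).
Δ = 7.5838·4 − (4.6540)² = 8.6759; k = (20.5977·4 − 4.6540·13.7871)/8.6759 = 2.10079, ln C = (7.5838·13.7871 − 4.6540·20.5977)/8.6759 = 1.00253, so C = exp(1.00253) = 2.72516.

k = 2.101, C = 2.725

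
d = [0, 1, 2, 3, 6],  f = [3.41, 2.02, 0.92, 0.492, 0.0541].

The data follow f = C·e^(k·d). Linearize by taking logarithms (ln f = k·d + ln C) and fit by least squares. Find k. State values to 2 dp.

k = -0.70

With ln fᵢ as the transformed response and dᵢ as the regressor:
Sums: Σd = 12.0000, Σ(d)² = 50.0000, Σln f = -1.7798, Σd·ln f = -19.0930.
Normal system: [[50.0000, 12.0000]; [12.0000, 5]]·[k, ln C]ᵀ = [-19.0930, -1.7798]ᵀ.
Δ = 50.0000·5 − (12.0000)² = 106.0000; k = (-19.0930·5 − 12.0000·-1.7798)/106.0000 = -0.69913, ln C = (50.0000·-1.7798 − 12.0000·-19.0930)/106.0000 = 1.32196.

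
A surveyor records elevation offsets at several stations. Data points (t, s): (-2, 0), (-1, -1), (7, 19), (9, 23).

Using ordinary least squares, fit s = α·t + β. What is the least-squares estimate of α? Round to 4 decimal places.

α = 2.2399

The normal system AᵀA·[α, β]ᵀ = Aᵀs is [[135, 13]; [13, 4]]·[α, β]ᵀ = [341, 41]ᵀ.
Eliminating β: 4·(row 1) − 13·(row 2) gives 371·α = 4·341 − 13·41 = 831, so α = 831/371.
Then β = (41 − 13·(831/371))/4 = 1102/371.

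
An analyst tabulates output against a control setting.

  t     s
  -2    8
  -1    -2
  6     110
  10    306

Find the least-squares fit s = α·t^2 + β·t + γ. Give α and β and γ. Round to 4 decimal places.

XᵀX·[α, β, γ]ᵀ = Xᵀs reads: 11313·α + 1207·β + 141·γ = 34590;  1207·α + 141·β + 13·γ = 3706;  141·α + 13·β + 4·γ = 422.
(Σt^2·t^2 = 11313, Σt^2·t = 1207, Σt^2 = 141, Σt·t = 141, Σt = 13, Σ1 = 4, Σt^2·s = 34590, Σt·s = 3706, Σs = 422.)
Inverting the 3×3 Gram matrix, [α, β, γ]ᵀ = [19885/6572, 22959/32860, -56309/16430]ᵀ.

α = 3.0257, β = 0.6987, γ = -3.4272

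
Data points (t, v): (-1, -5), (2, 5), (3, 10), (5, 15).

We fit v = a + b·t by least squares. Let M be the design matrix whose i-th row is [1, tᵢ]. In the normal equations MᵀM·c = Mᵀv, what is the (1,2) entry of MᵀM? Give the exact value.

9

Row 1 ↔ basis 1, column 2 ↔ basis t, so (MᵀM)_{1,2} = Σᵢ t = (1)·(-1) + (1)·(2) + (1)·(3) + (1)·(5) = 9.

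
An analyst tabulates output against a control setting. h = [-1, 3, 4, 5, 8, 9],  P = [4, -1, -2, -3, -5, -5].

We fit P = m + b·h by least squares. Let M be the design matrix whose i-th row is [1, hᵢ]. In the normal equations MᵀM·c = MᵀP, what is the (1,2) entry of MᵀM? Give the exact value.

28

Row 1 ↔ basis 1, column 2 ↔ basis h, so (MᵀM)_{1,2} = Σᵢ h = (1)·(-1) + (1)·(3) + (1)·(4) + (1)·(5) + (1)·(8) + (1)·(9) = 28.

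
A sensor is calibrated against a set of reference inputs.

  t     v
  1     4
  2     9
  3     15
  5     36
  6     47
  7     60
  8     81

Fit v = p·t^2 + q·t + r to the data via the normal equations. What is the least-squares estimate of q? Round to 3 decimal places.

Entries of AᵀA: Σt^2·t^2 = 8516, Σt^2·t = 1232, Σt^2 = 188, Σt·t = 188, Σt = 32, Σ1 = 7.
And Σt^2·v = 10891, Σt·v = 1597, Σv = 252.
Normal equations: [[8516, 1232, 188]; [1232, 188, 32]; [188, 32, 7]]·[p, q, r]ᵀ = [10891, 1597, 252]ᵀ.
Solving the 3×3 system (Gaussian elimination) gives p = 3613/3388, q = 3873/3388, r = 1807/847.

q = 1.143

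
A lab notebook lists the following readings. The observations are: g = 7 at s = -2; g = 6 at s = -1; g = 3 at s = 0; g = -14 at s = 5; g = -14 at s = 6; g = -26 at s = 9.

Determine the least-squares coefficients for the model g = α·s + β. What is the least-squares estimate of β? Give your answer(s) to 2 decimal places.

XᵀX·[α, β]ᵀ = Xᵀg reads: 147·α + 17·β = -408;  17·α + 6·β = -38.
Determinant 147·6 − 17² = 593.
α = ((-408)·6 − 17·(-38))/593 = -1802/593; β = (147·(-38) − 17·(-408))/593 = 1350/593.

β = 2.28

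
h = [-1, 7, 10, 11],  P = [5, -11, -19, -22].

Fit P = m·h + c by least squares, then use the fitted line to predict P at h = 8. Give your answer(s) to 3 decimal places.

The normal system MᵀM·[m, c]ᵀ = MᵀP is [[271, 27]; [27, 4]]·[m, c]ᵀ = [-514, -47]ᵀ.
det = 271·4 − 27² = 355.
m = ((-514)·4 − 27·(-47))/355 = -787/355; c = (271·(-47) − 27·(-514))/355 = 1141/355.
At h = 8: P̂ = (-787/355)·(8) + (1141/355)·(1) = -1031/71.

P̂ = -14.521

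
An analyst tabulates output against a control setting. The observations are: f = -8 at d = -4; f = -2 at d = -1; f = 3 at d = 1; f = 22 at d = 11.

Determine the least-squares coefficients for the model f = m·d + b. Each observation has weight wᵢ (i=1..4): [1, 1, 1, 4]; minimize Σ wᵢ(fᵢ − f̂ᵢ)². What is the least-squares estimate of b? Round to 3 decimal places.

b = 0.241

From the data, Σwᵢ·d·d = 502, Σwᵢ·d = 40, Σwᵢ·1 = 7.
And Σwᵢ·d·f = 1005, Σwᵢ·f = 81.
det = 502·7 − 40² = 1914.
m = (1005·7 − 40·81)/1914 = 115/58; b = (502·81 − 40·1005)/1914 = 7/29.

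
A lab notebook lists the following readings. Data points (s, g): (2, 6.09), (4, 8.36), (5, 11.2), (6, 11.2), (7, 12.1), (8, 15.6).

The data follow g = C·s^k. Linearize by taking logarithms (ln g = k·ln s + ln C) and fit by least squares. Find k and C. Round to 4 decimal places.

k = 0.6328, C = 3.7854

Let Y = ln g. Fitting Y = k·ln s + ln C by least squares:
AᵀA = [[16.3136, 9.5060]; [9.5060, 6]], rhs = [22.9774, 14.0024]ᵀ  (here Σln s = 9.5060, Σ(ln s)² = 16.3136, Σln g = 14.0024, Σln s·ln g = 22.9774).
Slope k = (n·Σln s·ln g − Σln s·Σln g)/(n·Σ(ln s)² − (Σln s)²) = (6·22.9774 − 9.5060·14.0024)/7.5177 = 0.63281; ln C = (Σln g − k·Σln s)/n = 1.33115, so C = exp(1.33115) = 3.78538.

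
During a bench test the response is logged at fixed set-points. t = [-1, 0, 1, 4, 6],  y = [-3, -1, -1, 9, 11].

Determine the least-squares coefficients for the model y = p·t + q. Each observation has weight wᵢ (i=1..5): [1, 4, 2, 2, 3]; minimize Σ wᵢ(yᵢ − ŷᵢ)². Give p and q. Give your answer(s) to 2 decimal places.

p = 2.15, q = -1.33

AᵀWA·[p, q]ᵀ = AᵀWy reads: 143·p + 27·q = 271;  27·p + 12·q = 42.
Δ = 143·12 − 27² = 987.
p = (271·12 − 27·42)/987 = 706/329; q = (143·42 − 27·271)/987 = -437/329.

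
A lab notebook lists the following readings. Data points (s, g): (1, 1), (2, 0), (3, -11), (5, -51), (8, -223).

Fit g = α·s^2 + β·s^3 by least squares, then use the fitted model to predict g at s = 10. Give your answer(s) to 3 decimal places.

ĝ = -444.989

From the data, Σs^2·s^2 = 4819, Σs^2·s^3 = 36169, Σs^3·s^3 = 278563.
Right-hand side: Σs^2·g = -15645, Σs^3·g = -120847.
Normal equations: [[4819, 36169]; [36169, 278563]]·[α, β]ᵀ = [-15645, -120847]ᵀ.
Determinant 4819·278563 − 36169² = 34198536.
α = ((-15645)·278563 − 36169·(-120847))/34198536 = 1599626/4274817; β = (4819·(-120847) − 36169·(-15645))/34198536 = -2062211/4274817.
At s = 10: ĝ = (1599626/4274817)·(100) + (-2062211/4274817)·(1000) = -634082800/1424939.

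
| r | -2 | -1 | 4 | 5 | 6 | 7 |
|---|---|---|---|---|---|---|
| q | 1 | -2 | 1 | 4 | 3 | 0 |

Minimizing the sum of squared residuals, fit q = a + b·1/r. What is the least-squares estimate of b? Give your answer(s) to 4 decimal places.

b = 2.9893

With design matrix X, XᵀX = [[6, -311/420]; [-311/420, 247081/176400]] and Xᵀq = [7, 61/20]ᵀ.
Determinant 6·(247081/176400) − (-311/420)² = 277153/35280.
a = (7·(247081/176400) − (-311/420)·(61/20))/(277153/35280) = 2127958/1385765; b = (6·(61/20) − (-311/420)·7)/(277153/35280) = 828492/277153.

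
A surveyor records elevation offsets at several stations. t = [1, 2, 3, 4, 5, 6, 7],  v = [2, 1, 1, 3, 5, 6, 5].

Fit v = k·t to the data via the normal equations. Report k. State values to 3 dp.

Setting ∂/∂k … = 0 gives: 140·k = 115.
(Σt·t = 140, Σt·v = 115.)
Hence k = 115 / 140 ≈ 0.821429.

k = 0.821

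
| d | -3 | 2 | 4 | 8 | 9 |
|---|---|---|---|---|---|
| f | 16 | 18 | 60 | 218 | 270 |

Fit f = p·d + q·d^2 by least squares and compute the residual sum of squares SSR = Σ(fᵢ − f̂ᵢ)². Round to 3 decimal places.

SSR = 3.381

The normal system AᵀA·[p, q]ᵀ = Aᵀf is [[174, 1286]; [1286, 11010]]·[p, q]ᵀ = [4402, 36998]ᵀ.
Eliminating q: 11010·(row 1) − 1286·(row 2) gives 261944·p = 11010·4402 − 1286·36998 = 886592, so p = 110824/32743.
Then q = (36998 − 1286·(110824/32743))/11010 = 97085/32743.
Residuals: -17405/32743, -20614/32743, -32076/32743, 37942/32743, -20691/32743; SSR = 110694/32743.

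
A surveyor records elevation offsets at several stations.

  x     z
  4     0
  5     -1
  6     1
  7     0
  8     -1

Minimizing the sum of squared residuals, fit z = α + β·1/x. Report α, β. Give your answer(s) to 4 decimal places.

Sums needed: Σ1 = 5, Σ1/x = 743/840, Σ1/x·1/x = 117349/705600.
Moment sums: Σz = -1, Σ1/x·z = -19/120.
So MᵀM·[α, β]ᵀ = Mᵀz: [[5, 743/840]; [743/840, 117349/705600]]·[α, β]ᵀ = [-1, -19/120]ᵀ.
det = 5·(117349/705600) − (743/840)² = 4337/88200.
α = ((-1)·(117349/705600) − (743/840)·(-19/120))/(4337/88200) = -9265/17348; β = (5·(-19/120) − (743/840)·(-1))/(4337/88200) = 8190/4337.

α = -0.5341, β = 1.8884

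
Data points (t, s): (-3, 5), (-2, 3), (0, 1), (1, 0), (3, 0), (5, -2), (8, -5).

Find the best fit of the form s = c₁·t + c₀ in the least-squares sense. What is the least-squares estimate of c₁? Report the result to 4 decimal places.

c₁ = -0.8141

Forming XᵀX = [[112, 12]; [12, 7]] and Xᵀs = [-71, 2]ᵀ gives XᵀX·[c₁, c₀]ᵀ = Xᵀs.
Δ = 112·7 − 12² = 640.
c₁ = ((-71)·7 − 12·2)/640 = -521/640; c₀ = (112·2 − 12·(-71))/640 = 269/160.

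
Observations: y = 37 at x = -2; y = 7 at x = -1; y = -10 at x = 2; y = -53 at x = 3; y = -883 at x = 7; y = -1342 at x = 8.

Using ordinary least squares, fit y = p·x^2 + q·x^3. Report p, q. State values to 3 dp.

p = 3.081, q = -3.009

Normal-equation sums: Σx^2·x^2 = 6611, Σx^2·x^3 = 49817, Σx^3·x^3 = 380651.
For Mᵀy: Σx^2·y = -129517, Σx^3·y = -991787.
So MᵀM·[p, q]ᵀ = Mᵀy: [[6611, 49817]; [49817, 380651]]·[p, q]ᵀ = [-129517, -991787]ᵀ.
Eliminating q: 380651·(row 1) − 49817·(row 2) gives 34750272·p = 380651·(-129517) − 49817·(-991787) = 107077412, so p = 26769353/8687568.
Then q = ((-991787) − 49817·(26769353/8687568))/380651 = -26138867/8687568.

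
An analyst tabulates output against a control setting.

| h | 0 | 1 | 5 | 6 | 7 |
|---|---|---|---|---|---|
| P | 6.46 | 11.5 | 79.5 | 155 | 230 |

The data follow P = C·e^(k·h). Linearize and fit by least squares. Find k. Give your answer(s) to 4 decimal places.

k = 0.5108

Let Y = ln P. Fitting Y = k·h + ln C by least squares:
Σh = 19.0000, Σ(h)² = 111.0000, Σln P = 19.1652, Σh·ln P = 92.6482.
Equations: 111.0000·k + 19.0000·ln C = 92.6482;  19.0000·k + 5·ln C = 19.1652.
Slope k = (n·Σh·ln P − Σh·Σln P)/(n·Σ(h)² − (Σh)²) = (5·92.6482 − 19.0000·19.1652)/194.0000 = 0.51083; ln C = (Σln P − k·Σh)/n = 1.89188.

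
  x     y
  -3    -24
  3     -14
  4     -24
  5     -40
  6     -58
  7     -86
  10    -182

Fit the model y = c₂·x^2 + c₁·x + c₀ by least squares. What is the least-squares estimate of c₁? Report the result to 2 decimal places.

Compute the Gram sums: Σx^2·x^2 = 14740, Σx^2·x = 1748, Σx^2 = 244, Σx·x = 244, Σx = 32, Σ1 = 7.
Moment sums: Σx^2·y = -26228, Σx·y = -3036, Σy = -428.
MᵀM·[c₂, c₁, c₀]ᵀ = Mᵀy becomes [[14740, 1748, 244]; [1748, 244, 32]; [244, 32, 7]]·[c₂, c₁, c₀]ᵀ = [-26228, -3036, -428]ᵀ.
Inverting the 3×3 Gram matrix, [c₂, c₁, c₀]ᵀ = [-311/154, 2809/1386, -10/693]ᵀ.

c₁ = 2.03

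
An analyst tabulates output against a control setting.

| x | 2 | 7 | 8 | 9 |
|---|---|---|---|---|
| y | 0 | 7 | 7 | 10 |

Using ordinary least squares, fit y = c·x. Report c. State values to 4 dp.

Sums needed: Σx·x = 198.
And Σx·y = 195.
Normal equations: [[198]]·[c]ᵀ = [195]ᵀ.
c = 195/198 = 0.984848.

c = 0.9848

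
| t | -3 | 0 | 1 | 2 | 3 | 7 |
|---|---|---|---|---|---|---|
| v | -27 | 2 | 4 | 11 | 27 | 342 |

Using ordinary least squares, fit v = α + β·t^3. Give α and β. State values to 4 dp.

α = 1.5994, β = 0.9926

Sums needed: Σ1 = 6, Σt^3 = 352, Σt^3·t^3 = 119172.
Moment sums: Σv = 359, Σt^3·v = 118856.
AᵀA·[α, β]ᵀ = Aᵀv becomes [[6, 352]; [352, 119172]]·[α, β]ᵀ = [359, 118856]ᵀ.
Determinant 6·119172 − 352² = 591128.
α = (359·119172 − 352·118856)/591128 = 236359/147782; β = (6·118856 − 352·359)/591128 = 73346/73891.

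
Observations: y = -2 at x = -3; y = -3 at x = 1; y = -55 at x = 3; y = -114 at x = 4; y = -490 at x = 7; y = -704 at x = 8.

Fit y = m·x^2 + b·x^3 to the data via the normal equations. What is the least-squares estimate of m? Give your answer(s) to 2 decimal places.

The normal system AᵀA·[m, b]ᵀ = Aᵀy is [[6916, 50600]; [50600, 385348]]·[m, b]ᵀ = [-71406, -537248]ᵀ.
Eliminating b: 385348·(row 1) − 50600·(row 2) gives 104706768·m = 385348·(-71406) − 50600·(-537248) = -331410488, so m = -41426311/13088346.
Then b = ((-537248) − 50600·(-41426311/13088346))/385348 = -6403973/6544173.

m = -3.17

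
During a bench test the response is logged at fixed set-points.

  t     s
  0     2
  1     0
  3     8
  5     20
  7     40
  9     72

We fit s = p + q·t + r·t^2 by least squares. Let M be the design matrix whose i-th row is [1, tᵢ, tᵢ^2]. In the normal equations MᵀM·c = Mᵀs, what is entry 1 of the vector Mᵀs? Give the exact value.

142

Entry 1 ↔ basis 1, so (Mᵀs)_{1} = Σᵢ sᵢ = (1)·(2) + (1)·(0) + (1)·(8) + (1)·(20) + (1)·(40) + (1)·(72) = 142.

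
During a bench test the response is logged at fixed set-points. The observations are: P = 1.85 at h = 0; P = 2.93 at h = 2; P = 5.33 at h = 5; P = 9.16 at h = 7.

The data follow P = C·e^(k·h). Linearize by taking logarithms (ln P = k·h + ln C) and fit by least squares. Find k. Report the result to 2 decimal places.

With ln Pᵢ as the transformed response and hᵢ as the regressor:
Σh = 14.0000, Σ(h)² = 78.0000, Σln P = 5.5784, Σh·ln P = 26.0207.
Equations: 78.0000·k + 14.0000·ln C = 26.0207;  14.0000·k + 4·ln C = 5.5784.
Δ = 78.0000·4 − (14.0000)² = 116.0000; k = (26.0207·4 − 14.0000·5.5784)/116.0000 = 0.22401, ln C = (78.0000·5.5784 − 14.0000·26.0207)/116.0000 = 0.61056.

k = 0.22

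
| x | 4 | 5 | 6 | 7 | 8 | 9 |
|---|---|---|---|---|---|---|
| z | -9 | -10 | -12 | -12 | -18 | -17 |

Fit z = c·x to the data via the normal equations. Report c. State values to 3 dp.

c = -1.989

Compute the Gram sums: Σx·x = 271.
And Σx·z = -539.
Normal equations: [[271]]·[c]ᵀ = [-539]ᵀ.
c = (-539)/271 = -1.98893.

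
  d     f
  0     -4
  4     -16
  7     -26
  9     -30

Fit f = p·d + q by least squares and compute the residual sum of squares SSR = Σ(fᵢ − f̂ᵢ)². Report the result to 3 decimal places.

From the data, Σd·d = 146, Σd = 20, Σ1 = 4.
Right-hand side: Σd·f = -516, Σf = -76.
Normal equations: [[146, 20]; [20, 4]]·[p, q]ᵀ = [-516, -76]ᵀ.
det = 146·4 − 20² = 184.
p = ((-516)·4 − 20·(-76))/184 = -68/23; q = (146·(-76) − 20·(-516))/184 = -97/23.
Residuals: 5/23, 1/23, -25/23, 19/23; SSR = 44/23.

SSR = 1.913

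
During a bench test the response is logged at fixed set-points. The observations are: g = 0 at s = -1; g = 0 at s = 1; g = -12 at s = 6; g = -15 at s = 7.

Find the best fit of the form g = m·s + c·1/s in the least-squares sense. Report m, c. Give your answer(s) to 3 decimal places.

m = -2.133, c = 2.143

With design matrix M, MᵀM = [[87, 4]; [4, 3613/1764]] and Mᵀg = [-177, -29/7]ᵀ.
det = 87·(3613/1764) − 4² = 95369/588.
m = ((-177)·(3613/1764) − 4·(-29/7))/(95369/588) = -203423/95369; c = (87·(-29/7) − 4·(-177))/(95369/588) = 204372/95369.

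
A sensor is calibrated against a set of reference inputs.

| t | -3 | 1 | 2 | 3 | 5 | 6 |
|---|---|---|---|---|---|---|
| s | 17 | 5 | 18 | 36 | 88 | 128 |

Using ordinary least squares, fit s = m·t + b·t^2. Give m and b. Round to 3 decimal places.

m = 3.078, b = 2.993

The normal equations are: 84·m + 350·b = 1306;  350·m + 2100·b = 7362.
(Σt·t = 84, Σt·t^2 = 350, Σt^2·t^2 = 2100, Σt·s = 1306, Σt^2·s = 7362.)
Determinant 84·2100 − 350² = 53900.
m = (1306·2100 − 350·7362)/53900 = 237/77; b = (84·7362 − 350·1306)/53900 = 823/275.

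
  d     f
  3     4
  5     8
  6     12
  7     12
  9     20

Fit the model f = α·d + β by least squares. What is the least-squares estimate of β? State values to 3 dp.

Sums needed: Σd·d = 200, Σd = 30, Σ1 = 5.
Right-hand side: Σd·f = 388, Σf = 56.
Normal equations: [[200, 30]; [30, 5]]·[α, β]ᵀ = [388, 56]ᵀ.
Determinant 200·5 − 30² = 100.
α = (388·5 − 30·56)/100 = 13/5; β = (200·56 − 30·388)/100 = -22/5.

β = -4.400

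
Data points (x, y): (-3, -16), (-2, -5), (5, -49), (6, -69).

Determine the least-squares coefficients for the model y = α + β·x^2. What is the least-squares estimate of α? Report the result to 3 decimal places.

α = 2.350

With design matrix M, MᵀM = [[4, 74]; [74, 2018]] and Mᵀy = [-139, -3873]ᵀ.
Δ = 4·2018 − 74² = 2596.
α = ((-139)·2018 − 74·(-3873))/2596 = 1525/649; β = (4·(-3873) − 74·(-139))/2596 = -2603/1298.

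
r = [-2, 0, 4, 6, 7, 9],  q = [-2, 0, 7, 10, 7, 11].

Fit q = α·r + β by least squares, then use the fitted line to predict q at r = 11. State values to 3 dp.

AᵀA·[α, β]ᵀ = Aᵀq reads: 186·α + 24·β = 240;  24·α + 6·β = 33.
(Σr·r = 186, Σr = 24, Σ1 = 6, Σr·q = 240, Σq = 33.)
det = 186·6 − 24² = 540.
α = (240·6 − 24·33)/540 = 6/5; β = (186·33 − 24·240)/540 = 7/10.
At r = 11: q̂ = (6/5)·(11) + (7/10)·(1) = 139/10.

q̂ = 13.900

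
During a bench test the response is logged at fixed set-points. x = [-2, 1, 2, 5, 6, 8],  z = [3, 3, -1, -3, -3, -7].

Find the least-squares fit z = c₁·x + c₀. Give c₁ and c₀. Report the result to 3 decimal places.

c₁ = -1.000, c₀ = 2.000

From the data, Σx·x = 134, Σx = 20, Σ1 = 6.
Moment sums: Σx·z = -94, Σz = -8.
Normal equations: [[134, 20]; [20, 6]]·[c₁, c₀]ᵀ = [-94, -8]ᵀ.
Δ = 134·6 − 20² = 404.
c₁ = ((-94)·6 − 20·(-8))/404 = -1; c₀ = (134·(-8) − 20·(-94))/404 = 2.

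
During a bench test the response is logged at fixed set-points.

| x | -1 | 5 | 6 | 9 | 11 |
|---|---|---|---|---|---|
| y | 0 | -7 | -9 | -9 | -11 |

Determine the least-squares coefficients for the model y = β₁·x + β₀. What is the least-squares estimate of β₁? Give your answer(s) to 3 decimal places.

β₁ = -0.893

The normal equations are: 264·β₁ + 30·β₀ = -291;  30·β₁ + 5·β₀ = -36.
(Σx·x = 264, Σx = 30, Σ1 = 5, Σx·y = -291, Σy = -36.)
Determinant 264·5 − 30² = 420.
β₁ = ((-291)·5 − 30·(-36))/420 = -25/28; β₀ = (264·(-36) − 30·(-291))/420 = -129/70.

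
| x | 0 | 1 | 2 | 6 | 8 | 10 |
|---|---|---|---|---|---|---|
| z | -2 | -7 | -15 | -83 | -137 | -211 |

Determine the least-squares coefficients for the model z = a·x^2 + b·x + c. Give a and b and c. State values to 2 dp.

a = -1.87, b = -2.08, c = -2.72

Sums needed: Σx^2·x^2 = 15409, Σx^2·x = 1737, Σx^2 = 205, Σx·x = 205, Σx = 27, Σ1 = 6.
For Aᵀz: Σx^2·z = -32923, Σx·z = -3741, Σz = -455.
AᵀA·[a, b, c]ᵀ = Aᵀz becomes [[15409, 1737, 205]; [1737, 205, 27]; [205, 27, 6]]·[a, b, c]ᵀ = [-32923, -3741, -455]ᵀ.
Row-reducing yields a = -214913/115180, b = -239649/115180, c = -156601/57590.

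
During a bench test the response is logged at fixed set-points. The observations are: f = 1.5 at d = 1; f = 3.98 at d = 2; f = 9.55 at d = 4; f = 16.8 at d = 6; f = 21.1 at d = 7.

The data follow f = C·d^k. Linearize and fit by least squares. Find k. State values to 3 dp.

Taking logs, ln f = k·ln d + ln C, so regress ln f on ln d.
AᵀA = [[9.3992, 5.8171]; [5.8171, 5]], rhs = [15.0745, 9.9139]ᵀ  (here Σln d = 5.8171, Σ(ln d)² = 9.3992, Σln f = 9.9139, Σln d·ln f = 15.0745).
Δ = 9.3992·5 − (5.8171)² = 13.1574; k = (15.0745·5 − 5.8171·9.9139)/13.1574 = 1.34541, ln C = (9.3992·9.9139 − 5.8171·15.0745)/13.1574 = 0.41751.

k = 1.345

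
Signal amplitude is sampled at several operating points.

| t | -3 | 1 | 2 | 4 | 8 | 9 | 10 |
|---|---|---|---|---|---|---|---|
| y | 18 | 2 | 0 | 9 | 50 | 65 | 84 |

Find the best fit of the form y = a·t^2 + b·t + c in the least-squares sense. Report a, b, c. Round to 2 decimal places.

a = 1.05, b = -2.38, c = 1.70

The normal equations are: 21011·a + 2287·b + 275·c = 17173;  2287·a + 275·b + 31·c = 1809;  275·a + 31·b + 7·c = 228.
(Σt^2·t^2 = 21011, Σt^2·t = 2287, Σt^2 = 275, Σt·t = 275, Σt = 31, Σ1 = 7, Σt^2·y = 17173, Σt·y = 1809, Σy = 228.)
Row-reducing yields a = 242279/229812, b = -273557/114906, c = 130045/76604.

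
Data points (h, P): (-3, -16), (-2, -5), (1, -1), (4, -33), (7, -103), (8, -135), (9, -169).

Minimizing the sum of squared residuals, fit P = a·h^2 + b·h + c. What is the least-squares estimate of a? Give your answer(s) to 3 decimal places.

Setting ∂/∂a … = 0 gives: 13412·a + 1614·b + 224·c = -28069;  1614·a + 224·b + 24·c = -3397;  224·a + 24·b + 7·c = -462.
Solving the 3×3 system (Gaussian elimination) gives a = -1221067/592018, b = -40631/84574, c = 488050/296009.

a = -2.063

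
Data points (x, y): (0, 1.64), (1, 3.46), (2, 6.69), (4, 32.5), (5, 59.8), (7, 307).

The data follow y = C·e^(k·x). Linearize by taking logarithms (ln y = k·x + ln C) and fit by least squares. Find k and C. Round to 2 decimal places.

k = 0.74, C = 1.60

With ln yᵢ as the transformed response and xᵢ as the regressor:
Σx = 19.0000, Σ(x)² = 95.0000, Σln y = 16.9357, Σx·ln y = 79.5104.
Normal system: [[95.0000, 19.0000]; [19.0000, 6]]·[k, ln C]ᵀ = [79.5104, 16.9357]ᵀ.
Solving (det = 209.0000): k = 0.74299, ln C = 0.46981, so C = exp(0.46981) = 1.59969.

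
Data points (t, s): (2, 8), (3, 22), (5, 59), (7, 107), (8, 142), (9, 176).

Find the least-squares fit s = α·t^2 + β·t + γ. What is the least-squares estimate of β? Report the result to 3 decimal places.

β = 3.348

Normal-equation sums: Σt^2·t^2 = 13780, Σt^2·t = 1744, Σt^2 = 232, Σt·t = 232, Σt = 34, Σ1 = 6.
For Aᵀs: Σt^2·s = 30292, Σt·s = 3846, Σs = 514.
AᵀA·[α, β, γ]ᵀ = Aᵀs becomes [[13780, 1744, 232]; [1744, 232, 34]; [232, 34, 6]]·[α, β, γ]ᵀ = [30292, 3846, 514]ᵀ.
Inverting the 3×3 Gram matrix, [α, β, γ]ᵀ = [3389/1815, 6076/1815, -3329/605]ᵀ.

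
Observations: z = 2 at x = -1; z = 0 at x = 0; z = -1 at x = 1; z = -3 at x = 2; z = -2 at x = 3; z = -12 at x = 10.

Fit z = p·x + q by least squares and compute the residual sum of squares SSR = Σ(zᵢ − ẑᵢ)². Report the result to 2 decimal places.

The normal equations are: 115·p + 15·q = -135;  15·p + 6·q = -16.
(Σx·x = 115, Σx = 15, Σ1 = 6, Σx·z = -135, Σz = -16.)
Eliminating q: 6·(row 1) − 15·(row 2) gives 465·p = 6·(-135) − 15·(-16) = -570, so p = -38/31.
Then q = ((-16) − 15·(-38/31))/6 = 37/93.
Residuals: 35/93, -37/93, -16/93, -88/93, 119/93, -13/93; SSR = 268/93.

SSR = 2.88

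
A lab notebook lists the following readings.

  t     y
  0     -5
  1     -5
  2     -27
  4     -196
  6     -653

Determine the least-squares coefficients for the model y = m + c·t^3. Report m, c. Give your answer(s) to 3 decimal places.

m = -3.353, c = -3.008

Normal-equation sums: Σ1 = 5, Σt^3 = 289, Σt^3·t^3 = 50817.
Moment sums: Σy = -886, Σt^3·y = -153813.
Δ = 5·50817 − 289² = 170564.
m = ((-886)·50817 − 289·(-153813))/170564 = -571905/170564; c = (5·(-153813) − 289·(-886))/170564 = -513011/170564.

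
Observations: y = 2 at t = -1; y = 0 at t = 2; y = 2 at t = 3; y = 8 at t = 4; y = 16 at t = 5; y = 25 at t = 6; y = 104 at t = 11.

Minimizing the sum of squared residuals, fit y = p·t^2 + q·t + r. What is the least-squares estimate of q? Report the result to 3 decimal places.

q = -1.909

Normal-equation sums: Σt^2·t^2 = 16916, Σt^2·t = 1770, Σt^2 = 212, Σt·t = 212, Σt = 30, Σ1 = 7.
And Σt^2·y = 14032, Σt·y = 1410, Σy = 157.
Normal equations: [[16916, 1770, 212]; [1770, 212, 30]; [212, 30, 7]]·[p, q, r]ᵀ = [14032, 1410, 157]ᵀ.
Solving the 3×3 system (Gaussian elimination) gives p = 243220/233729, q = -446190/233729, r = -211641/233729.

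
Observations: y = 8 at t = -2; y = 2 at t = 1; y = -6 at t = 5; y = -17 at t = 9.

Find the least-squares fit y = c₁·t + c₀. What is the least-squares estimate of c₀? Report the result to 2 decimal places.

Entries of XᵀX: Σt·t = 111, Σt = 13, Σ1 = 4.
And Σt·y = -197, Σy = -13.
So XᵀX·[c₁, c₀]ᵀ = Xᵀy: [[111, 13]; [13, 4]]·[c₁, c₀]ᵀ = [-197, -13]ᵀ.
Eliminating c₀: 4·(row 1) − 13·(row 2) gives 275·c₁ = 4·(-197) − 13·(-13) = -619, so c₁ = -619/275.
Then c₀ = ((-13) − 13·(-619/275))/4 = 1118/275.

c₀ = 4.07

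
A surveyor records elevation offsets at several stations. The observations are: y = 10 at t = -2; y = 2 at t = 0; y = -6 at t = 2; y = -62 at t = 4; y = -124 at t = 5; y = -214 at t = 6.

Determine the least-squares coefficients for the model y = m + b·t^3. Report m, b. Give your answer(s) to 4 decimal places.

MᵀM·[m, b]ᵀ = Mᵀy reads: 6·m + 405·b = -394;  405·m + 66505·b = -65820.
Eliminating b: 66505·(row 1) − 405·(row 2) gives 235005·m = 66505·(-394) − 405·(-65820) = 454130, so m = 90826/47001.
Then b = ((-65820) − 405·(90826/47001))/66505 = -15690/15667.

m = 1.9324, b = -1.0015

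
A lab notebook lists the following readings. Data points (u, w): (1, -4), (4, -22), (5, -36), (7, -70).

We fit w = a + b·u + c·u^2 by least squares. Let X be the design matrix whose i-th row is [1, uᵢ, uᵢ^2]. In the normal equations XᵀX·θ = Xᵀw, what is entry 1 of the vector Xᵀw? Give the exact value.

Entry 1 ↔ basis 1, so (Xᵀw)_{1} = Σᵢ wᵢ = (1)·(-4) + (1)·(-22) + (1)·(-36) + (1)·(-70) = -132.

-132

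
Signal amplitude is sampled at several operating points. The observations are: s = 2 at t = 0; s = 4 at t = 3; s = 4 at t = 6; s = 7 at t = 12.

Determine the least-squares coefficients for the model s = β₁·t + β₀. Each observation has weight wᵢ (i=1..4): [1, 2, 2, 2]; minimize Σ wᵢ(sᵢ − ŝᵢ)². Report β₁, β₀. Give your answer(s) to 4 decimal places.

β₁ = 0.3810, β₀ = 2.2857

From the data, Σwᵢ·t·t = 378, Σwᵢ·t = 42, Σwᵢ·1 = 7.
And Σwᵢ·t·s = 240, Σwᵢ·s = 32.
Normal equations: [[378, 42]; [42, 7]]·[β₁, β₀]ᵀ = [240, 32]ᵀ.
Δ = 378·7 − 42² = 882.
β₁ = (240·7 − 42·32)/882 = 8/21; β₀ = (378·32 − 42·240)/882 = 16/7.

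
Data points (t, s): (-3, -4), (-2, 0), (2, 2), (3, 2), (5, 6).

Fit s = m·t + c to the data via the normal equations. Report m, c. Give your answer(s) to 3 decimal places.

m = 1.000, c = 0.200

With design matrix M, MᵀM = [[51, 5]; [5, 5]] and Mᵀs = [52, 6]ᵀ.
Eliminating c: 5·(row 1) − 5·(row 2) gives 230·m = 5·52 − 5·6 = 230, so m = 1.
Then c = (6 − 5·1)/5 = 1/5.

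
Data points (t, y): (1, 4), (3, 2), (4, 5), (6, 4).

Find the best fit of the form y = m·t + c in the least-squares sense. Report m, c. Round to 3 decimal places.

m = 0.115, c = 3.346

The normal system XᵀX·[m, c]ᵀ = Xᵀy is [[62, 14]; [14, 4]]·[m, c]ᵀ = [54, 15]ᵀ.
Eliminating c: 4·(row 1) − 14·(row 2) gives 52·m = 4·54 − 14·15 = 6, so m = 3/26.
Then c = (15 − 14·(3/26))/4 = 87/26.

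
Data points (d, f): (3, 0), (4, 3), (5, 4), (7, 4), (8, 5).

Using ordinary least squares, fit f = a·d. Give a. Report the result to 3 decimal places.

Sums needed: Σd·d = 163.
Right-hand side: Σd·f = 100.
Hence a = 100 / 163 ≈ 0.613497.

a = 0.613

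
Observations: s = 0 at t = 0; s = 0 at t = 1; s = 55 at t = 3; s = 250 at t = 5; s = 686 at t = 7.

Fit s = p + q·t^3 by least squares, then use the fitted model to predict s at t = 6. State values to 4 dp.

The normal equations are: 5·p + 496·q = 991;  496·p + 134004·q = 268033.
Eliminating q: 134004·(row 1) − 496·(row 2) gives 424004·p = 134004·991 − 496·268033 = -146404, so p = -36601/106001.
Then q = (268033 − 496·(-36601/106001))/134004 = 848629/424004.
At t = 6: ŝ = (-36601/106001)·(1) + (848629/424004)·(216) = 45789365/106001.

ŝ = 431.9711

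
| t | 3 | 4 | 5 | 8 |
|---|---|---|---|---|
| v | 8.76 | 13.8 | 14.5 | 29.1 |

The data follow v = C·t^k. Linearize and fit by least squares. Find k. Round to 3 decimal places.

Let Y = ln v. Fitting Y = k·ln t + ln C by least squares:
Over the data: Σln t = 6.1738, Σ(ln t)² = 10.0431, Σln v = 10.8398, Σln t·ln v = 17.3359.
Normal system: [[10.0431, 6.1738]; [6.1738, 4]]·[k, ln C]ᵀ = [17.3359, 10.8398]ᵀ.
Solving (det = 2.0569): k = 1.17716, ln C = 0.89305.

k = 1.177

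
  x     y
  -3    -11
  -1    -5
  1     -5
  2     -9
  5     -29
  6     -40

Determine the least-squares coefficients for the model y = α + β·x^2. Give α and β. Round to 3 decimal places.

α = -3.849, β = -0.999

The normal system MᵀM·[α, β]ᵀ = Mᵀy is [[6, 76]; [76, 2020]]·[α, β]ᵀ = [-99, -2310]ᵀ.
Determinant 6·2020 − 76² = 6344.
α = ((-99)·2020 − 76·(-2310))/6344 = -6105/1586; β = (6·(-2310) − 76·(-99))/6344 = -792/793.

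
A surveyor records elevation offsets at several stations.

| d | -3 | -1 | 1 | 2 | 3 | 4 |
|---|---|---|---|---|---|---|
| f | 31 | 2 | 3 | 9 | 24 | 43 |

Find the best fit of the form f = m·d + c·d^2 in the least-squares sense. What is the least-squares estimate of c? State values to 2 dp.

c = 3.00

From the data, Σd·d = 40, Σd·d^2 = 72, Σd^2·d^2 = 436.
Right-hand side: Σd·f = 170, Σd^2·f = 1224.
Normal equations: [[40, 72]; [72, 436]]·[m, c]ᵀ = [170, 1224]ᵀ.
Δ = 40·436 − 72² = 12256.
m = (170·436 − 72·1224)/12256 = -1751/1532; c = (40·1224 − 72·170)/12256 = 2295/766.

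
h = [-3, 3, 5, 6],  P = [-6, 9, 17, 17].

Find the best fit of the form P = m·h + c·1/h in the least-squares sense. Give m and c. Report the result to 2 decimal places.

m = 3.23, c = -5.87

From the data, Σh·h = 79, Σh·1/h = 4, Σ1/h·1/h = 29/100.
And Σh·P = 232, Σ1/h·P = 337/30.
So MᵀM·[m, c]ᵀ = MᵀP: [[79, 4]; [4, 29/100]]·[m, c]ᵀ = [232, 337/30]ᵀ.
Determinant 79·(29/100) − 4² = 691/100.
m = (232·(29/100) − 4·(337/30))/(691/100) = 6704/2073; c = (79·(337/30) − 4·232)/(691/100) = -12170/2073.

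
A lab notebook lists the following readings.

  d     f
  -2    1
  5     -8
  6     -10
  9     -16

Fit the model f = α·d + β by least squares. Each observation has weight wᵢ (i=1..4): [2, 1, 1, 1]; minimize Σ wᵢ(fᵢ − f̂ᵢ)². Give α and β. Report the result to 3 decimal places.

The normal equations are: 150·α + 16·β = -248;  16·α + 5·β = -32.
(Σwᵢ·d·d = 150, Σwᵢ·d = 16, Σwᵢ·1 = 5, Σwᵢ·d·f = -248, Σwᵢ·f = -32.)
Eliminating β: 5·(row 1) − 16·(row 2) gives 494·α = 5·(-248) − 16·(-32) = -728, so α = -28/19.
Then β = ((-32) − 16·(-28/19))/5 = -32/19.

α = -1.474, β = -1.684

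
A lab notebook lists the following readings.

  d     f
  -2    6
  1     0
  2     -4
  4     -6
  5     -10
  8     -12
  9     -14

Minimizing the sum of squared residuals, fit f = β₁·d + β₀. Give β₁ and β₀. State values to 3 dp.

The normal equations are: 195·β₁ + 27·β₀ = -316;  27·β₁ + 7·β₀ = -40.
(Σd·d = 195, Σd = 27, Σ1 = 7, Σd·f = -316, Σf = -40.)
det = 195·7 − 27² = 636.
β₁ = ((-316)·7 − 27·(-40))/636 = -283/159; β₀ = (195·(-40) − 27·(-316))/636 = 61/53.

β₁ = -1.780, β₀ = 1.151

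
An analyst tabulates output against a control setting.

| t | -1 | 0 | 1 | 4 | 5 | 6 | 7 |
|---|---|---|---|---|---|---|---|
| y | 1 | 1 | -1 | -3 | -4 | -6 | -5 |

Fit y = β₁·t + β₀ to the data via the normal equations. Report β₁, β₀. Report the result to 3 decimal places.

The normal equations are: 128·β₁ + 22·β₀ = -105;  22·β₁ + 7·β₀ = -17.
Eliminating β₀: 7·(row 1) − 22·(row 2) gives 412·β₁ = 7·(-105) − 22·(-17) = -361, so β₁ = -361/412.
Then β₀ = ((-17) − 22·(-361/412))/7 = 67/206.

β₁ = -0.876, β₀ = 0.325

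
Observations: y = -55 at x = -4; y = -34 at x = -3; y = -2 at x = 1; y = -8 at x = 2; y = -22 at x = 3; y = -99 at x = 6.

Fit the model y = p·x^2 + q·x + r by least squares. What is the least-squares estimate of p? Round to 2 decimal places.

p = -3.03

Setting ∂/∂p … = 0 gives: 1731·p + 161·q + 75·r = -4982;  161·p + 75·q + 5·r = -356;  75·p + 5·q + 6·r = -220.
(Σx^2·x^2 = 1731, Σx^2·x = 161, Σx^2 = 75, Σx·x = 75, Σx = 5, Σ1 = 6, Σx^2·y = -4982, Σx·y = -356, Σy = -220.)
Row-reducing yields p = -423277/139512, q = 82841/46504, r = -7895/34878.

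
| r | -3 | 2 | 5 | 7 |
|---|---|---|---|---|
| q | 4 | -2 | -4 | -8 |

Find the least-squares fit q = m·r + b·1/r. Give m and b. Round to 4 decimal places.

The normal system AᵀA·[m, b]ᵀ = Aᵀq is [[87, 4]; [4, 18589/44100]]·[m, b]ᵀ = [-92, -449/105]ᵀ.
Determinant 87·(18589/44100) − 4² = 303881/14700.
m = ((-92)·(18589/44100) − 4·(-449/105))/(303881/14700) = -955868/911643; b = (87·(-449/105) − 4·(-92))/(303881/14700) = -59220/303881.

m = -1.0485, b = -0.1949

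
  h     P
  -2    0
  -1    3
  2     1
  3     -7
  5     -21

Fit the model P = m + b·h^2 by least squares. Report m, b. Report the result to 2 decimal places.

Entries of AᵀA: Σ1 = 5, Σh^2 = 43, Σh^2·h^2 = 739.
Right-hand side: ΣP = -24, Σh^2·P = -581.
AᵀA·[m, b]ᵀ = AᵀP becomes [[5, 43]; [43, 739]]·[m, b]ᵀ = [-24, -581]ᵀ.
Eliminating b: 739·(row 1) − 43·(row 2) gives 1846·m = 739·(-24) − 43·(-581) = 7247, so m = 7247/1846.
Then b = ((-581) − 43·(7247/1846))/739 = -1873/1846.

m = 3.93, b = -1.01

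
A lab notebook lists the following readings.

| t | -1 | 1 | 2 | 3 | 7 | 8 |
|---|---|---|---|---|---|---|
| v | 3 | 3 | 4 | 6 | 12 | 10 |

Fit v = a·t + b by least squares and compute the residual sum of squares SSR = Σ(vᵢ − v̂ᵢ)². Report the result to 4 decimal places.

SSR = 7.9348

The normal equations are: 128·a + 20·b = 190;  20·a + 6·b = 38.
Determinant 128·6 − 20² = 368.
a = (190·6 − 20·38)/368 = 95/92; b = (128·38 − 20·190)/368 = 133/46.
Residuals: 105/92, -85/92, -22/23, 1/92, 173/92, -53/46; SSR = 365/46.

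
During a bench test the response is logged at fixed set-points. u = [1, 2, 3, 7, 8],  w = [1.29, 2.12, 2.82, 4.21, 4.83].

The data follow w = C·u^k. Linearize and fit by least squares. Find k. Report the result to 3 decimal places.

Let Y = ln w. Fitting Y = k·ln u + ln C by least squares:
AᵀA = [[9.7980, 5.8171]; [5.8171, 5]], rhs = [7.7318, 5.0551]ᵀ  (here Σln u = 5.8171, Σ(ln u)² = 9.7980, Σln w = 5.0551, Σln u·ln w = 7.7318).
Δ = 9.7980·5 − (5.8171)² = 15.1514; k = (7.7318·5 − 5.8171·5.0551)/15.1514 = 0.61069, ln C = (9.7980·5.0551 − 5.8171·7.7318)/15.1514 = 0.30053.

k = 0.611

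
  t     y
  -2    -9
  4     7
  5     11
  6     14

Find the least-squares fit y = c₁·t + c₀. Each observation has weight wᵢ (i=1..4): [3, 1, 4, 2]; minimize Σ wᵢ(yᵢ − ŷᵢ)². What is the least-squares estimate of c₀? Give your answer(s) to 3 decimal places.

Entries of XᵀWX: Σwᵢ·t·t = 200, Σwᵢ·t = 30, Σwᵢ·1 = 10.
For XᵀWy: Σwᵢ·t·y = 470, Σwᵢ·y = 52.
XᵀWX·[c₁, c₀]ᵀ = XᵀWy becomes [[200, 30]; [30, 10]]·[c₁, c₀]ᵀ = [470, 52]ᵀ.
Eliminating c₀: 10·(row 1) − 30·(row 2) gives 1100·c₁ = 10·470 − 30·52 = 3140, so c₁ = 157/55.
Then c₀ = (52 − 30·(157/55))/10 = -37/11.

c₀ = -3.364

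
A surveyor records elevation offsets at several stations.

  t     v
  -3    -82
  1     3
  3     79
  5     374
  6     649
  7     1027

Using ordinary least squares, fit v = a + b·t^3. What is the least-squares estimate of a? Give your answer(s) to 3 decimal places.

Normal-equation sums: Σ1 = 6, Σt^3 = 685, Σt^3·t^3 = 181389.
Moment sums: Σv = 2050, Σt^3·v = 543545.
Determinant 6·181389 − 685² = 619109.
a = (2050·181389 − 685·543545)/619109 = -480875/619109; b = (6·543545 − 685·2050)/619109 = 1857020/619109.

a = -0.777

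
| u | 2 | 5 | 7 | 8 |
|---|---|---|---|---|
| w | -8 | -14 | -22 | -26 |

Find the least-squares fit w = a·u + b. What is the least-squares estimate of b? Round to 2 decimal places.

Normal-equation sums: Σu·u = 142, Σu = 22, Σ1 = 4.
Right-hand side: Σu·w = -448, Σw = -70.
Normal equations: [[142, 22]; [22, 4]]·[a, b]ᵀ = [-448, -70]ᵀ.
Determinant 142·4 − 22² = 84.
a = ((-448)·4 − 22·(-70))/84 = -3; b = (142·(-70) − 22·(-448))/84 = -1.

b = -1.00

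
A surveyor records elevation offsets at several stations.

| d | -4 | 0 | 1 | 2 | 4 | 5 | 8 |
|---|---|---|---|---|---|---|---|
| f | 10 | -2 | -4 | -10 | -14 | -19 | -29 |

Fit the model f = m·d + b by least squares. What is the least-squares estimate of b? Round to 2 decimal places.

Normal-equation sums: Σd·d = 126, Σd = 16, Σ1 = 7.
And Σd·f = -447, Σf = -68.
AᵀA·[m, b]ᵀ = Aᵀf becomes [[126, 16]; [16, 7]]·[m, b]ᵀ = [-447, -68]ᵀ.
det = 126·7 − 16² = 626.
m = ((-447)·7 − 16·(-68))/626 = -2041/626; b = (126·(-68) − 16·(-447))/626 = -708/313.

b = -2.26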